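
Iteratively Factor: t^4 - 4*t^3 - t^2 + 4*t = (t)*(t^3 - 4*t^2 - t + 4) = t*(t + 1)*(t^2 - 5*t + 4) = t*(t - 4)*(t + 1)*(t - 1)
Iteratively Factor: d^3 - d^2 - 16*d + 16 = (d + 4)*(d^2 - 5*d + 4) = (d - 4)*(d + 4)*(d - 1)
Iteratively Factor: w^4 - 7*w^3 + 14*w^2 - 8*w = (w - 4)*(w^3 - 3*w^2 + 2*w) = (w - 4)*(w - 2)*(w^2 - w) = w*(w - 4)*(w - 2)*(w - 1)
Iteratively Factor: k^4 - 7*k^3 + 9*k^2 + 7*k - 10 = (k + 1)*(k^3 - 8*k^2 + 17*k - 10) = (k - 5)*(k + 1)*(k^2 - 3*k + 2) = (k - 5)*(k - 1)*(k + 1)*(k - 2)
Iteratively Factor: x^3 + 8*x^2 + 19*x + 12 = (x + 4)*(x^2 + 4*x + 3) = (x + 3)*(x + 4)*(x + 1)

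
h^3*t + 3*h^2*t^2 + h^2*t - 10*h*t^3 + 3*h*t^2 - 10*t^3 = (h - 2*t)*(h + 5*t)*(h*t + t)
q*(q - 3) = q^2 - 3*q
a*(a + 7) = a^2 + 7*a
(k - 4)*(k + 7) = k^2 + 3*k - 28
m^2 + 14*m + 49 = (m + 7)^2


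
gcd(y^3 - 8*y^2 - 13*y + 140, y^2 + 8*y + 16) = y + 4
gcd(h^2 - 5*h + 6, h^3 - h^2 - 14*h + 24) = h^2 - 5*h + 6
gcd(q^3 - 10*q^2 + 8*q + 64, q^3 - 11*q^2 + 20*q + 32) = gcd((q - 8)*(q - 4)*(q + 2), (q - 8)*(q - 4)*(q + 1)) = q^2 - 12*q + 32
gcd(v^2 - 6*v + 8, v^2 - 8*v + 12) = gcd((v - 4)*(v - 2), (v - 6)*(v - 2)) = v - 2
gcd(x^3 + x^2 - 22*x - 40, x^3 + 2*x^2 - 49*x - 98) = x + 2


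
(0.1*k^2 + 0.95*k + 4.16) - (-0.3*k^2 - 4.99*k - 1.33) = 0.4*k^2 + 5.94*k + 5.49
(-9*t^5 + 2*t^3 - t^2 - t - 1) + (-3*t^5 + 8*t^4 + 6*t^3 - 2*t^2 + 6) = -12*t^5 + 8*t^4 + 8*t^3 - 3*t^2 - t + 5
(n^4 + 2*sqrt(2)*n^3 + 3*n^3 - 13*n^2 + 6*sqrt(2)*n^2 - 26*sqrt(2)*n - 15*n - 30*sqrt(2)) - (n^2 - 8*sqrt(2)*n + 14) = n^4 + 2*sqrt(2)*n^3 + 3*n^3 - 14*n^2 + 6*sqrt(2)*n^2 - 18*sqrt(2)*n - 15*n - 30*sqrt(2) - 14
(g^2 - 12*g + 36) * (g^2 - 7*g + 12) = g^4 - 19*g^3 + 132*g^2 - 396*g + 432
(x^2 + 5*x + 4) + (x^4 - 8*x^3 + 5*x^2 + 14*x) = x^4 - 8*x^3 + 6*x^2 + 19*x + 4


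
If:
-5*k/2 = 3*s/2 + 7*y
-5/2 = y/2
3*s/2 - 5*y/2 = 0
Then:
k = 19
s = -25/3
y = -5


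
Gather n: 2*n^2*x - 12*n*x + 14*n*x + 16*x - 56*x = 2*n^2*x + 2*n*x - 40*x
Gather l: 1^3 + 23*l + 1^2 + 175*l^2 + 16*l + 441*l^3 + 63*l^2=441*l^3 + 238*l^2 + 39*l + 2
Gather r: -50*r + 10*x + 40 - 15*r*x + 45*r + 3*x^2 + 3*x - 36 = r*(-15*x - 5) + 3*x^2 + 13*x + 4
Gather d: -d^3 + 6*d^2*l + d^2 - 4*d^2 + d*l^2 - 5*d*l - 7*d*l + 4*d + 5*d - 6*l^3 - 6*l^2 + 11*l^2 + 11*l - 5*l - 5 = -d^3 + d^2*(6*l - 3) + d*(l^2 - 12*l + 9) - 6*l^3 + 5*l^2 + 6*l - 5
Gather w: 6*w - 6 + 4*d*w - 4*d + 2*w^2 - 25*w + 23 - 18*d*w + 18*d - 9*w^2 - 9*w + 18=14*d - 7*w^2 + w*(-14*d - 28) + 35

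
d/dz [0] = 0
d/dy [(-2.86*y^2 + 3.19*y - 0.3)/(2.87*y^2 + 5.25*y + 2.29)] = (-24.1703*y^2 - 11.3768*y + 8.8801)/(8.2369*y^4 + 30.135*y^3 + 40.7071*y^2 + 24.045*y + 5.2441)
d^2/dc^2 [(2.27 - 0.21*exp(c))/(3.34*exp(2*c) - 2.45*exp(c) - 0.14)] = (-2.342676*exp(4*c) + 99.574418*exp(3*c) - 56.315406*exp(2*c) + 17.943513*exp(c) - 0.782726)*exp(c)/(37.259704*exp(6*c) - 81.99366*exp(5*c) + 55.459698*exp(4*c) - 7.832405*exp(3*c) - 2.324658*exp(2*c) - 0.14406*exp(c) - 0.002744)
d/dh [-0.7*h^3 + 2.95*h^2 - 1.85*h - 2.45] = -2.1*h^2 + 5.9*h - 1.85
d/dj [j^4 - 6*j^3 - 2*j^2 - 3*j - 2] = 4*j^3 - 18*j^2 - 4*j - 3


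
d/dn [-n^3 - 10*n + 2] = -3*n^2 - 10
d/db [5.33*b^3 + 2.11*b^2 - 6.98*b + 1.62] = 15.99*b^2 + 4.22*b - 6.98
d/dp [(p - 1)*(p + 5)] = 2*p + 4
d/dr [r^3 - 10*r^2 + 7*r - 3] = 3*r^2 - 20*r + 7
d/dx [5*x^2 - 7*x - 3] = 10*x - 7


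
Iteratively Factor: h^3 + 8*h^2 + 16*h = (h + 4)*(h^2 + 4*h) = (h + 4)^2*(h)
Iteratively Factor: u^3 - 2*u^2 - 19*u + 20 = (u + 4)*(u^2 - 6*u + 5) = (u - 1)*(u + 4)*(u - 5)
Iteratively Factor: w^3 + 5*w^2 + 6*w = (w + 3)*(w^2 + 2*w) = (w + 2)*(w + 3)*(w)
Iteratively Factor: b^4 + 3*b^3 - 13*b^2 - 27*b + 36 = (b - 1)*(b^3 + 4*b^2 - 9*b - 36) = (b - 3)*(b - 1)*(b^2 + 7*b + 12) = (b - 3)*(b - 1)*(b + 4)*(b + 3)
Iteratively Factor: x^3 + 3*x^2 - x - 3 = (x + 1)*(x^2 + 2*x - 3) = (x + 1)*(x + 3)*(x - 1)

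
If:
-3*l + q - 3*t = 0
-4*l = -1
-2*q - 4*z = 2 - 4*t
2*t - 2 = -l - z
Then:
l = 1/4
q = 6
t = 7/4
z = -7/4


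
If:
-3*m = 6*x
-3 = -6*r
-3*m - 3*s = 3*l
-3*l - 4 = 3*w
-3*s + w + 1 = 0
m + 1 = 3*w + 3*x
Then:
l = -95/24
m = 11/4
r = 1/2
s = 29/24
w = 21/8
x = -11/8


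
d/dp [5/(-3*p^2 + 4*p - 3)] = 10*(3*p - 2)/(3*p^2 - 4*p + 3)^2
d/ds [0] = 0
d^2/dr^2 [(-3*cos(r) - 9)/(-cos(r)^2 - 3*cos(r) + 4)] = 3*(-9*(1 - cos(2*r))^2*cos(r) - 9*(1 - cos(2*r))^2 - 41*cos(r) - 174*cos(2*r) - 57*cos(3*r) + 2*cos(5*r) + 270)/(4*(cos(r) - 1)^3*(cos(r) + 4)^3)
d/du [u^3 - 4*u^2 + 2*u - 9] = 3*u^2 - 8*u + 2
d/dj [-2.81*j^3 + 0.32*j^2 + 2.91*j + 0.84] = -8.43*j^2 + 0.64*j + 2.91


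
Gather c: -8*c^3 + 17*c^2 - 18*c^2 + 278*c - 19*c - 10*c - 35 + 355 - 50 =-8*c^3 - c^2 + 249*c + 270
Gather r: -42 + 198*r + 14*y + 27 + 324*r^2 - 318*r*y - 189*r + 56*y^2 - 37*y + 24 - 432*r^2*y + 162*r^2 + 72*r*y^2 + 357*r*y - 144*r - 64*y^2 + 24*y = r^2*(486 - 432*y) + r*(72*y^2 + 39*y - 135) - 8*y^2 + y + 9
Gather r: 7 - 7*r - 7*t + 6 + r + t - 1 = -6*r - 6*t + 12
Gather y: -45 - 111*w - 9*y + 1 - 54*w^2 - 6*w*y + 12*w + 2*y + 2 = -54*w^2 - 99*w + y*(-6*w - 7) - 42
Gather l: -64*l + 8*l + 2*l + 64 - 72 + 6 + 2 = -54*l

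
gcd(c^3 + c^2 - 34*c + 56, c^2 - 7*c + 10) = c - 2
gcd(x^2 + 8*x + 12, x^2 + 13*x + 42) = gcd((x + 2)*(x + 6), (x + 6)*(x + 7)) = x + 6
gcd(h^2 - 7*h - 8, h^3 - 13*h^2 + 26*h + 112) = h - 8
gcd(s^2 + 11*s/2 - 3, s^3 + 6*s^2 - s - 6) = s + 6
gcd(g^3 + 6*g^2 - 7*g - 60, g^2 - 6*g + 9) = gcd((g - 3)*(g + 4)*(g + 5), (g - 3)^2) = g - 3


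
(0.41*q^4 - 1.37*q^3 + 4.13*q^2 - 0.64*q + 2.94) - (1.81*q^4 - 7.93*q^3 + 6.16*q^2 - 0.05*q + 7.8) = -1.4*q^4 + 6.56*q^3 - 2.03*q^2 - 0.59*q - 4.86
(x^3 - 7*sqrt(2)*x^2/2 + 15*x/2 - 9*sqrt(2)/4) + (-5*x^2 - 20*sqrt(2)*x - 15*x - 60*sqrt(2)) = x^3 - 5*x^2 - 7*sqrt(2)*x^2/2 - 20*sqrt(2)*x - 15*x/2 - 249*sqrt(2)/4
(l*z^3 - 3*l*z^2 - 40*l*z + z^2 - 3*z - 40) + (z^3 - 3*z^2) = l*z^3 - 3*l*z^2 - 40*l*z + z^3 - 2*z^2 - 3*z - 40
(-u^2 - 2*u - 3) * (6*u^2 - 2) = -6*u^4 - 12*u^3 - 16*u^2 + 4*u + 6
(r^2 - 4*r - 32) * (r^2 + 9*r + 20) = r^4 + 5*r^3 - 48*r^2 - 368*r - 640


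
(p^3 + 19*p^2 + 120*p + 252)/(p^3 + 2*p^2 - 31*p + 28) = (p^2 + 12*p + 36)/(p^2 - 5*p + 4)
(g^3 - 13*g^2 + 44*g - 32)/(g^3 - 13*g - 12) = (g^2 - 9*g + 8)/(g^2 + 4*g + 3)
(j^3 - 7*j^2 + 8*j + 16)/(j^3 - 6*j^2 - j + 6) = (j^2 - 8*j + 16)/(j^2 - 7*j + 6)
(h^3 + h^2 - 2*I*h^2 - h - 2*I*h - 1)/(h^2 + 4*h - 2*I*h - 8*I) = (h^3 + h^2*(1 - 2*I) - h*(1 + 2*I) - 1)/(h^2 + 2*h*(2 - I) - 8*I)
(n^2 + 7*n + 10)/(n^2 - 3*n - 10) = (n + 5)/(n - 5)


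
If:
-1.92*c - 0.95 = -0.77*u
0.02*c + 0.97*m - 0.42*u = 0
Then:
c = 0.401041666666667*u - 0.494791666666667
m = 0.424720790378007*u + 0.0102018900343643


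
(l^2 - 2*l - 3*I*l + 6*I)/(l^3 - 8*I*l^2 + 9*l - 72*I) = (l - 2)/(l^2 - 5*I*l + 24)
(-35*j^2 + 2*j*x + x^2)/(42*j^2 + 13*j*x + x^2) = (-5*j + x)/(6*j + x)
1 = 1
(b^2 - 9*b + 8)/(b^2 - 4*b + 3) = (b - 8)/(b - 3)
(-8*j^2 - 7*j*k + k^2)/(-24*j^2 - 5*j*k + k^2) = (j + k)/(3*j + k)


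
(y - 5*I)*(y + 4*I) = y^2 - I*y + 20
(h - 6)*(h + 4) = h^2 - 2*h - 24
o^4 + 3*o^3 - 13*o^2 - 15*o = o*(o - 3)*(o + 1)*(o + 5)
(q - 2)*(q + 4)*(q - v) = q^3 - q^2*v + 2*q^2 - 2*q*v - 8*q + 8*v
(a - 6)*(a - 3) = a^2 - 9*a + 18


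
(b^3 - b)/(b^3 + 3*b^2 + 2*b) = (b - 1)/(b + 2)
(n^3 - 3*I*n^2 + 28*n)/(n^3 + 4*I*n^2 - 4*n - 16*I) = n*(n - 7*I)/(n^2 - 4)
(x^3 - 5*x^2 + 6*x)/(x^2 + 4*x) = (x^2 - 5*x + 6)/(x + 4)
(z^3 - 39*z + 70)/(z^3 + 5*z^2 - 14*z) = (z - 5)/z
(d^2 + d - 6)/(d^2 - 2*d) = (d + 3)/d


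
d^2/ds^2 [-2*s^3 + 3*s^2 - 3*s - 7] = 6 - 12*s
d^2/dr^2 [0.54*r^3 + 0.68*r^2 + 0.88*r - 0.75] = 3.24*r + 1.36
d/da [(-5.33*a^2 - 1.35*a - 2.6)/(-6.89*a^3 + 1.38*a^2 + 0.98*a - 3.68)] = (-36.7237*a^4 - 18.603*a^3 - 57.1024*a^2 + 46.4048*a + 7.516)/(47.4721*a^6 - 19.0164*a^5 - 11.6*a^4 + 53.4152*a^3 - 9.1964*a^2 - 7.2128*a + 13.5424)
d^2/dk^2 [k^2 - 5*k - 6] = 2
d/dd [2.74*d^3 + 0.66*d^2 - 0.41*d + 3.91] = 8.22*d^2 + 1.32*d - 0.41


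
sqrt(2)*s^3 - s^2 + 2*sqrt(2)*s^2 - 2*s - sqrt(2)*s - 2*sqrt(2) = (s + 2)*(s - sqrt(2))*(sqrt(2)*s + 1)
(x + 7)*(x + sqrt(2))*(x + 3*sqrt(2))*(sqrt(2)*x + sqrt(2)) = sqrt(2)*x^4 + 8*x^3 + 8*sqrt(2)*x^3 + 13*sqrt(2)*x^2 + 64*x^2 + 56*x + 48*sqrt(2)*x + 42*sqrt(2)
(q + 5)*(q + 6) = q^2 + 11*q + 30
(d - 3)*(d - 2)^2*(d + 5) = d^4 - 2*d^3 - 19*d^2 + 68*d - 60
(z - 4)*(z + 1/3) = z^2 - 11*z/3 - 4/3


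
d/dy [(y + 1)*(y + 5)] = 2*y + 6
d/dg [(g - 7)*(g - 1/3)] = 2*g - 22/3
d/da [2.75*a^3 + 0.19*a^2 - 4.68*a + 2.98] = 8.25*a^2 + 0.38*a - 4.68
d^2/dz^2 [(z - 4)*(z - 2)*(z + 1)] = 6*z - 10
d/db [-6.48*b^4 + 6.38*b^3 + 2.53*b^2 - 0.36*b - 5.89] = -25.92*b^3 + 19.14*b^2 + 5.06*b - 0.36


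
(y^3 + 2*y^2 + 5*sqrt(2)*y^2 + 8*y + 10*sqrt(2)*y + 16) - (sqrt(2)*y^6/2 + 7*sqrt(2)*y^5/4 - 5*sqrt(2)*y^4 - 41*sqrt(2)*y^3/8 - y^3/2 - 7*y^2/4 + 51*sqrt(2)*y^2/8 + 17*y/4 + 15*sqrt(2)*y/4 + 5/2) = -sqrt(2)*y^6/2 - 7*sqrt(2)*y^5/4 + 5*sqrt(2)*y^4 + 3*y^3/2 + 41*sqrt(2)*y^3/8 - 11*sqrt(2)*y^2/8 + 15*y^2/4 + 15*y/4 + 25*sqrt(2)*y/4 + 27/2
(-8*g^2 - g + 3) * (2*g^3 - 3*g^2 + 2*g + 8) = -16*g^5 + 22*g^4 - 7*g^3 - 75*g^2 - 2*g + 24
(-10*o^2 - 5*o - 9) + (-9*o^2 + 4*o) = -19*o^2 - o - 9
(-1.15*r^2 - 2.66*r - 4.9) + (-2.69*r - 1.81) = -1.15*r^2 - 5.35*r - 6.71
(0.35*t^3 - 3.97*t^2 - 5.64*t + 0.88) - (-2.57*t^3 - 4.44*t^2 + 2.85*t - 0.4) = 2.92*t^3 + 0.47*t^2 - 8.49*t + 1.28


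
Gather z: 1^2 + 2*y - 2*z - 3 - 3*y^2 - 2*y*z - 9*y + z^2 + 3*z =-3*y^2 - 7*y + z^2 + z*(1 - 2*y) - 2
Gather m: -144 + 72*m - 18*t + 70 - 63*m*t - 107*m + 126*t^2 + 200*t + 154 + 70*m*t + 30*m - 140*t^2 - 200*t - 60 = m*(7*t - 5) - 14*t^2 - 18*t + 20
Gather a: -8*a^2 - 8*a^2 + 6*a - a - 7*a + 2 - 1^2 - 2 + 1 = -16*a^2 - 2*a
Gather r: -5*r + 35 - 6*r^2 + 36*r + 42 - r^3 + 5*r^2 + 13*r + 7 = -r^3 - r^2 + 44*r + 84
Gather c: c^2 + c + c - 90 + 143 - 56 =c^2 + 2*c - 3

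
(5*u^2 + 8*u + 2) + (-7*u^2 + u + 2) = -2*u^2 + 9*u + 4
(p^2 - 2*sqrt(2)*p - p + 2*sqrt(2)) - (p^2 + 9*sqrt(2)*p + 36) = -11*sqrt(2)*p - p - 36 + 2*sqrt(2)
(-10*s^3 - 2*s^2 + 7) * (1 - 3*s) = 30*s^4 - 4*s^3 - 2*s^2 - 21*s + 7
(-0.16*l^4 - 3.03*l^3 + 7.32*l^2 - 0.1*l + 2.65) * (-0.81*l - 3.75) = 0.1296*l^5 + 3.0543*l^4 + 5.4333*l^3 - 27.369*l^2 - 1.7715*l - 9.9375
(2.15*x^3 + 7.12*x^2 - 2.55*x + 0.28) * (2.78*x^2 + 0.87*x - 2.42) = 5.977*x^5 + 21.6641*x^4 - 6.0976*x^3 - 18.6705*x^2 + 6.4146*x - 0.6776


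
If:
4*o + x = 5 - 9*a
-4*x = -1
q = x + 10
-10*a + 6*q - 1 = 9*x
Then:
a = 233/40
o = -1907/160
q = 41/4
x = 1/4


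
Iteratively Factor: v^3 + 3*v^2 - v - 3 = (v + 1)*(v^2 + 2*v - 3) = (v + 1)*(v + 3)*(v - 1)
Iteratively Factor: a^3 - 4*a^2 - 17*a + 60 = (a + 4)*(a^2 - 8*a + 15) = (a - 3)*(a + 4)*(a - 5)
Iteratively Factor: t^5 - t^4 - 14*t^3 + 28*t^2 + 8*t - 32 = (t + 4)*(t^4 - 5*t^3 + 6*t^2 + 4*t - 8) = (t - 2)*(t + 4)*(t^3 - 3*t^2 + 4) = (t - 2)^2*(t + 4)*(t^2 - t - 2) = (t - 2)^2*(t + 1)*(t + 4)*(t - 2)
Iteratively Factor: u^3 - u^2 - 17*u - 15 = (u - 5)*(u^2 + 4*u + 3) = (u - 5)*(u + 1)*(u + 3)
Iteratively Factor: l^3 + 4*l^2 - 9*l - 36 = (l - 3)*(l^2 + 7*l + 12) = (l - 3)*(l + 3)*(l + 4)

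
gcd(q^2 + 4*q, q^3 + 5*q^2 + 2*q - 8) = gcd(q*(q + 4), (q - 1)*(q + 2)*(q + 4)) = q + 4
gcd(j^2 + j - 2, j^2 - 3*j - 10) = j + 2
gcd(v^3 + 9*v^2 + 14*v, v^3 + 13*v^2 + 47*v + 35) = v + 7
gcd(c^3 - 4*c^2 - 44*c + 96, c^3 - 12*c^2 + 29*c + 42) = 1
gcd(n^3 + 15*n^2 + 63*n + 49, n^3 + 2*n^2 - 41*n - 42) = n^2 + 8*n + 7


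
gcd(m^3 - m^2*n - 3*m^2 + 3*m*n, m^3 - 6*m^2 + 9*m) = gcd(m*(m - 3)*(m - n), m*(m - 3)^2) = m^2 - 3*m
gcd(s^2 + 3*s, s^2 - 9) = s + 3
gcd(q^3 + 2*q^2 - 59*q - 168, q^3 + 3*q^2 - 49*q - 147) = q^2 + 10*q + 21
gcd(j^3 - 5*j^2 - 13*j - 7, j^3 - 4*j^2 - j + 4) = j + 1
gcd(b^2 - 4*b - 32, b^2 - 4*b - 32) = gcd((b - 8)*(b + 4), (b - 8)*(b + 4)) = b^2 - 4*b - 32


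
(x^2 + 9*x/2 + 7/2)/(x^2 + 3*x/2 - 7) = (x + 1)/(x - 2)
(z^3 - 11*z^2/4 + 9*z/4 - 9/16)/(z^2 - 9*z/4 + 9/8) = z - 1/2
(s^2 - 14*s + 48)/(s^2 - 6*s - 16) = (s - 6)/(s + 2)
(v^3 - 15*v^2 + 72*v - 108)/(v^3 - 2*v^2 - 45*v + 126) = (v - 6)/(v + 7)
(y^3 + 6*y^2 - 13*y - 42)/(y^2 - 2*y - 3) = (y^2 + 9*y + 14)/(y + 1)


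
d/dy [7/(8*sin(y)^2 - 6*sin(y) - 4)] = 7*(3 - 8*sin(y))*cos(y)/(2*(3*sin(y) + 2*cos(2*y))^2)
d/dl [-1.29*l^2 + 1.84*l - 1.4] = 1.84 - 2.58*l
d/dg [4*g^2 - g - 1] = 8*g - 1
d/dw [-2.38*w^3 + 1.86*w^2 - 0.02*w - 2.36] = -7.14*w^2 + 3.72*w - 0.02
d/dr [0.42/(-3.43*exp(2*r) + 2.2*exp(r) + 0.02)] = (2.8812*exp(r) - 0.924)*exp(r)/(-3.43*exp(2*r) + 2.2*exp(r) + 0.02)^2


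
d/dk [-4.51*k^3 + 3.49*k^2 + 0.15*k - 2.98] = -13.53*k^2 + 6.98*k + 0.15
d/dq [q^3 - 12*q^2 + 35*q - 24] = 3*q^2 - 24*q + 35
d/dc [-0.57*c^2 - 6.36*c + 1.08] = -1.14*c - 6.36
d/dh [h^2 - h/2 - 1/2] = 2*h - 1/2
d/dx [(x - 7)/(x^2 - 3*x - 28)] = -1/(x^2 + 8*x + 16)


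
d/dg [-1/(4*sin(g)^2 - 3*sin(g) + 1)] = (8*sin(g) - 3)*cos(g)/(4*sin(g)^2 - 3*sin(g) + 1)^2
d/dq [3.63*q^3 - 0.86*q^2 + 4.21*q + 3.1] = 10.89*q^2 - 1.72*q + 4.21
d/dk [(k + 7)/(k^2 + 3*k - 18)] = (k^2 + 3*k - (k + 7)*(2*k + 3) - 18)/(k^2 + 3*k - 18)^2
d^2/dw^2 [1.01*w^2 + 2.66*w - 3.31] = 2.02000000000000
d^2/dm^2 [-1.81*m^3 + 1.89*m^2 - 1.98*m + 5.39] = 3.78 - 10.86*m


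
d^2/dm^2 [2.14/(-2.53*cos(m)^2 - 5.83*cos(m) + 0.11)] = (54.791704*(1 - cos(m)^2)^2 + 94.694358*cos(m)^3 + 102.514346*cos(m)^2 - 188.016334*cos(m) - 201.45532)/(2.53*cos(m)^2 + 5.83*cos(m) - 0.11)^3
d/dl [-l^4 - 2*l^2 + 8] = 4*l*(-l^2 - 1)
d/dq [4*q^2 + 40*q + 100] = 8*q + 40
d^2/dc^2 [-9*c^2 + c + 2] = -18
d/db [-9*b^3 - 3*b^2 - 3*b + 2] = -27*b^2 - 6*b - 3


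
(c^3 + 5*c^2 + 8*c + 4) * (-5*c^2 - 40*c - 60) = -5*c^5 - 65*c^4 - 300*c^3 - 640*c^2 - 640*c - 240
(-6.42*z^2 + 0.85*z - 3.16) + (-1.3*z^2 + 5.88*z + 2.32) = -7.72*z^2 + 6.73*z - 0.84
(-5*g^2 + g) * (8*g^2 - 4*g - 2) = -40*g^4 + 28*g^3 + 6*g^2 - 2*g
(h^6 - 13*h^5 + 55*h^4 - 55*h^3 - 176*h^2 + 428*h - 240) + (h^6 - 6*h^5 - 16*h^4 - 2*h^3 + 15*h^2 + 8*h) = 2*h^6 - 19*h^5 + 39*h^4 - 57*h^3 - 161*h^2 + 436*h - 240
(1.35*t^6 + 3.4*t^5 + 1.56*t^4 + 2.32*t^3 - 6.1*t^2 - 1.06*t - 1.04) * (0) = 0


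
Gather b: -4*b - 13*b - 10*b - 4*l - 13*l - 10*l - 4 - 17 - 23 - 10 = -27*b - 27*l - 54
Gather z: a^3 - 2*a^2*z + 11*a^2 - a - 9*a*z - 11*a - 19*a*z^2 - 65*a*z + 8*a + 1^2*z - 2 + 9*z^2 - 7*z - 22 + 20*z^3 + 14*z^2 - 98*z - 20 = a^3 + 11*a^2 - 4*a + 20*z^3 + z^2*(23 - 19*a) + z*(-2*a^2 - 74*a - 104) - 44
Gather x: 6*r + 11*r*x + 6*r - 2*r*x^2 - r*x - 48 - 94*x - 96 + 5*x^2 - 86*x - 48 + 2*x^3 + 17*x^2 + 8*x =12*r + 2*x^3 + x^2*(22 - 2*r) + x*(10*r - 172) - 192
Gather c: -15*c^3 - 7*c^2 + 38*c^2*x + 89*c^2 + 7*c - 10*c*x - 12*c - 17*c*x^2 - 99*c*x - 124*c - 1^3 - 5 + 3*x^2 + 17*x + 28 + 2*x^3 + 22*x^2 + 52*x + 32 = -15*c^3 + c^2*(38*x + 82) + c*(-17*x^2 - 109*x - 129) + 2*x^3 + 25*x^2 + 69*x + 54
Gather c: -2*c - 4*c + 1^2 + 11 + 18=30 - 6*c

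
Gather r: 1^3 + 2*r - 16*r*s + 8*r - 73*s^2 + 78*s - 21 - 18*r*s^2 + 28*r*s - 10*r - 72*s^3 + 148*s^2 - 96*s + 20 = r*(-18*s^2 + 12*s) - 72*s^3 + 75*s^2 - 18*s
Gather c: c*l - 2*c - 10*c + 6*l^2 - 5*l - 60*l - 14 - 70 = c*(l - 12) + 6*l^2 - 65*l - 84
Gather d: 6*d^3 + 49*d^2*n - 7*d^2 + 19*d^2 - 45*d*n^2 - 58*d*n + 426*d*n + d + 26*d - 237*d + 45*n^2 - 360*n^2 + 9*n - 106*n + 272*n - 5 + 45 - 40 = 6*d^3 + d^2*(49*n + 12) + d*(-45*n^2 + 368*n - 210) - 315*n^2 + 175*n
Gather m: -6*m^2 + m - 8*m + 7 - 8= -6*m^2 - 7*m - 1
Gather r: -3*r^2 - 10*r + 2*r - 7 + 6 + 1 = -3*r^2 - 8*r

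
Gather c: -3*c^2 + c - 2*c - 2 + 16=-3*c^2 - c + 14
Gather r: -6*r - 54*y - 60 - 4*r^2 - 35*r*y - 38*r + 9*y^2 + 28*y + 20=-4*r^2 + r*(-35*y - 44) + 9*y^2 - 26*y - 40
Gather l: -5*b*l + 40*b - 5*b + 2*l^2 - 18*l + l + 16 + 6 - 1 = 35*b + 2*l^2 + l*(-5*b - 17) + 21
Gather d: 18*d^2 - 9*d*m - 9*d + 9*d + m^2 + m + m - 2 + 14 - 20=18*d^2 - 9*d*m + m^2 + 2*m - 8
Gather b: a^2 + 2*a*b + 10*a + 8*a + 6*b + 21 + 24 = a^2 + 18*a + b*(2*a + 6) + 45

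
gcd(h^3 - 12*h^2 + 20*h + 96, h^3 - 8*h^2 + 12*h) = h - 6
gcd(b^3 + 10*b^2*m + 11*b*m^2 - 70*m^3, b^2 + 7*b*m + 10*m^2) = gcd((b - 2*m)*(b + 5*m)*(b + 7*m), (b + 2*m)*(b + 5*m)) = b + 5*m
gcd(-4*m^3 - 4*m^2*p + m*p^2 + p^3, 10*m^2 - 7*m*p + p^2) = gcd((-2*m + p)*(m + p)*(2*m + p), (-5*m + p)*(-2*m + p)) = -2*m + p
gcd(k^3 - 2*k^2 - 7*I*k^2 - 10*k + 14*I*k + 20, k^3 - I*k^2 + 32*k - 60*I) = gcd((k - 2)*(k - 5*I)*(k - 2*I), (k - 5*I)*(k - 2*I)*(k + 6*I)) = k^2 - 7*I*k - 10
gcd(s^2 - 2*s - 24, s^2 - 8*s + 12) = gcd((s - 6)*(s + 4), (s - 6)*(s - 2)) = s - 6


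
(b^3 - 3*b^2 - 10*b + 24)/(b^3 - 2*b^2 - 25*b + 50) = (b^2 - b - 12)/(b^2 - 25)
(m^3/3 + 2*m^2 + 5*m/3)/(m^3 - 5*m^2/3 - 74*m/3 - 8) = m*(m^2 + 6*m + 5)/(3*m^3 - 5*m^2 - 74*m - 24)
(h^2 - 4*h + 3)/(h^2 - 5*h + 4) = (h - 3)/(h - 4)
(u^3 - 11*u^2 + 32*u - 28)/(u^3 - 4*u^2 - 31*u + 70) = (u - 2)/(u + 5)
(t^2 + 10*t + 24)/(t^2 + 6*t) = (t + 4)/t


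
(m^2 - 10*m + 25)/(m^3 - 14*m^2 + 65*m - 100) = 1/(m - 4)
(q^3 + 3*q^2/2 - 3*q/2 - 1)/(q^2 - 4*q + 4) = (2*q^3 + 3*q^2 - 3*q - 2)/(2*(q^2 - 4*q + 4))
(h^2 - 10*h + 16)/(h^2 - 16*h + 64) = (h - 2)/(h - 8)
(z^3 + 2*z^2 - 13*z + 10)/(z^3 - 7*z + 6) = (z + 5)/(z + 3)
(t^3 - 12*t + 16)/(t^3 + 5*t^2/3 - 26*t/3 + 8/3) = 3*(t - 2)/(3*t - 1)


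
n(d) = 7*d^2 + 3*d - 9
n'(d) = 14*d + 3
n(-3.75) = 78.19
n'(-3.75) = -49.50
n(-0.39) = -9.11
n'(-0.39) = -2.46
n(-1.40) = 0.52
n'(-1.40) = -16.60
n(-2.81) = 37.84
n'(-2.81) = -36.34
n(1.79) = 18.80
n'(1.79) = 28.06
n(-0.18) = -9.31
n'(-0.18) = 0.48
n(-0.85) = -6.49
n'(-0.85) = -8.90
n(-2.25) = 19.69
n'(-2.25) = -28.50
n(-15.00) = 1521.00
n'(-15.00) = -207.00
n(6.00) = 261.00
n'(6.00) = 87.00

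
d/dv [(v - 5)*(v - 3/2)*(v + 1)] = 3*v^2 - 11*v + 1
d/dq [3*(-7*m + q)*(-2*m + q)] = -27*m + 6*q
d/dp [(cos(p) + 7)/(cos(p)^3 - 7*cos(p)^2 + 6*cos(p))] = 2*(cos(p)^3 + 7*cos(p)^2 - 49*cos(p) + 21)*sin(p)/((cos(p) - 6)^2*(cos(p) - 1)^2*cos(p)^2)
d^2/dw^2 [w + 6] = 0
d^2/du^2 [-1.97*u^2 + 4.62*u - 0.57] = -3.94000000000000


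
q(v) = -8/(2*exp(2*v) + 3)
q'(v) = 32*exp(2*v)/(2*exp(2*v) + 3)^2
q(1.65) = -0.14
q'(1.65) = 0.26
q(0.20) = -1.34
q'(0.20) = 1.33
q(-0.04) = -1.65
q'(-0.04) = 1.26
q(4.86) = -0.00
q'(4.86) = 0.00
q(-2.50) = -2.65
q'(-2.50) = 0.02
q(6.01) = -0.00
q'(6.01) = 0.00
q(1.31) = -0.26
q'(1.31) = 0.47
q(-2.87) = -2.66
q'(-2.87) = 0.01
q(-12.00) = -2.67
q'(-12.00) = 0.00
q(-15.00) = -2.67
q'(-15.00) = 0.00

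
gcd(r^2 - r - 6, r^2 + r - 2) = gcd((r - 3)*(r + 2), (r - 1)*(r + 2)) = r + 2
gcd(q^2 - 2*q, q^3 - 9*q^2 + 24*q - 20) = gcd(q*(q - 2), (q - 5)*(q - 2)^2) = q - 2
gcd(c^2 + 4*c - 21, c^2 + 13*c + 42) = c + 7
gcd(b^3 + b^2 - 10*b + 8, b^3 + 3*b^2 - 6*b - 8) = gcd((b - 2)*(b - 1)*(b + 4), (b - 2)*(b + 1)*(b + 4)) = b^2 + 2*b - 8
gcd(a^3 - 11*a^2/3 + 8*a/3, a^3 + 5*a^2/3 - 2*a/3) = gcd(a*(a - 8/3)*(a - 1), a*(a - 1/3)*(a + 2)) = a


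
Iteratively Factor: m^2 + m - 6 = (m + 3)*(m - 2)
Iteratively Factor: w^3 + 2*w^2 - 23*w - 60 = (w + 4)*(w^2 - 2*w - 15) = (w + 3)*(w + 4)*(w - 5)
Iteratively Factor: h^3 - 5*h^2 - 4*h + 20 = (h - 5)*(h^2 - 4) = (h - 5)*(h + 2)*(h - 2)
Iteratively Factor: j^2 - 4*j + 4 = (j - 2)*(j - 2)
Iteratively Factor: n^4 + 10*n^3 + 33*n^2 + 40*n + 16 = (n + 4)*(n^3 + 6*n^2 + 9*n + 4) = (n + 4)^2*(n^2 + 2*n + 1) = (n + 1)*(n + 4)^2*(n + 1)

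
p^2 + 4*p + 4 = (p + 2)^2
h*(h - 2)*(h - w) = h^3 - h^2*w - 2*h^2 + 2*h*w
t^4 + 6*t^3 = t^3*(t + 6)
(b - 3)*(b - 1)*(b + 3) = b^3 - b^2 - 9*b + 9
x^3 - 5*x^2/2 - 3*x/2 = x*(x - 3)*(x + 1/2)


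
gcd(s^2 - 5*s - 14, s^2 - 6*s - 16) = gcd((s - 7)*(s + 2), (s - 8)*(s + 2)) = s + 2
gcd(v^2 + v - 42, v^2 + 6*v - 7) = v + 7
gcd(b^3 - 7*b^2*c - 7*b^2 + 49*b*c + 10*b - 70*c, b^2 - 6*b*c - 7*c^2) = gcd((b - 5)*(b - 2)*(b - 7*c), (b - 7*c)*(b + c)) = b - 7*c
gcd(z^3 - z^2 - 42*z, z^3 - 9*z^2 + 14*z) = z^2 - 7*z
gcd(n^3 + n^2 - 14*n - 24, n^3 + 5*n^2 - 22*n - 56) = n^2 - 2*n - 8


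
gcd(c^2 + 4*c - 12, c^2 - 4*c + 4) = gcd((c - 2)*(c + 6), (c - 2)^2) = c - 2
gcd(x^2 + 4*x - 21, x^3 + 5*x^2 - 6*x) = 1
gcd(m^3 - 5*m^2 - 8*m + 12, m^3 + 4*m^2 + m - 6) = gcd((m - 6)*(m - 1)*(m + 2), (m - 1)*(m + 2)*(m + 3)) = m^2 + m - 2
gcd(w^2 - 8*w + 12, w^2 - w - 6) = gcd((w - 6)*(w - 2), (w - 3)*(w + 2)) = 1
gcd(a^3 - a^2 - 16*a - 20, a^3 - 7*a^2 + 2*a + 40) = a^2 - 3*a - 10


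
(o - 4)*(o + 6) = o^2 + 2*o - 24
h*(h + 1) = h^2 + h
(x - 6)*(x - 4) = x^2 - 10*x + 24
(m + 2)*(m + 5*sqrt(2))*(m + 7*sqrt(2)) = m^3 + 2*m^2 + 12*sqrt(2)*m^2 + 24*sqrt(2)*m + 70*m + 140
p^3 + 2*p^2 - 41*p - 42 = (p - 6)*(p + 1)*(p + 7)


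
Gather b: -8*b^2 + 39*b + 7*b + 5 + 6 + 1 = -8*b^2 + 46*b + 12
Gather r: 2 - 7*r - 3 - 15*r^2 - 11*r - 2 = -15*r^2 - 18*r - 3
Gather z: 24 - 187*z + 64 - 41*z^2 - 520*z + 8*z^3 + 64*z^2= 8*z^3 + 23*z^2 - 707*z + 88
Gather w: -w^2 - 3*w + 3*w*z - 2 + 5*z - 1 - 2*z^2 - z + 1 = -w^2 + w*(3*z - 3) - 2*z^2 + 4*z - 2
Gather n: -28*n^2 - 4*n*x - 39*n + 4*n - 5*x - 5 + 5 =-28*n^2 + n*(-4*x - 35) - 5*x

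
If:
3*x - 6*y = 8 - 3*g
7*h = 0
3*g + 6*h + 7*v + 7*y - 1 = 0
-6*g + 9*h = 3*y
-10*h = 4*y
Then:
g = 0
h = 0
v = 1/7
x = 8/3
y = 0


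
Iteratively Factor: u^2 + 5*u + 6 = (u + 3)*(u + 2)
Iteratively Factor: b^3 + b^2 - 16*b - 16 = (b + 1)*(b^2 - 16) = (b + 1)*(b + 4)*(b - 4)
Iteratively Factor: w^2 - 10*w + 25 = (w - 5)*(w - 5)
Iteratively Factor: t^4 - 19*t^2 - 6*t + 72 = (t + 3)*(t^3 - 3*t^2 - 10*t + 24) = (t - 4)*(t + 3)*(t^2 + t - 6) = (t - 4)*(t - 2)*(t + 3)*(t + 3)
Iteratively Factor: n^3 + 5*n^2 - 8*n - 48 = (n - 3)*(n^2 + 8*n + 16) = (n - 3)*(n + 4)*(n + 4)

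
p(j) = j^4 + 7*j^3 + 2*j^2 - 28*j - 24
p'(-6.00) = -160.00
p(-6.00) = 0.00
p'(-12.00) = -3964.00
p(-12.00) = 9240.00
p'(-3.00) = 41.00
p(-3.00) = -30.00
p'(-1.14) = -11.19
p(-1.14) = 1.84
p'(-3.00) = 41.00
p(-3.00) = -30.00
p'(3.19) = 328.31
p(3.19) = 237.82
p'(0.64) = -15.79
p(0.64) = -39.10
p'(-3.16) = 42.84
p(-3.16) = -36.72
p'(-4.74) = -1.13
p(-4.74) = -87.03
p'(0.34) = -24.06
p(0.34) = -33.00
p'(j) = 4*j^3 + 21*j^2 + 4*j - 28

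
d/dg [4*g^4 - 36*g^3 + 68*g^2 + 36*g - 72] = 16*g^3 - 108*g^2 + 136*g + 36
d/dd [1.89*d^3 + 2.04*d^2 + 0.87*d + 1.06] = 5.67*d^2 + 4.08*d + 0.87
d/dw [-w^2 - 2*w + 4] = -2*w - 2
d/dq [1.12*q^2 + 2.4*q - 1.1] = 2.24*q + 2.4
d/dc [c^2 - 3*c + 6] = 2*c - 3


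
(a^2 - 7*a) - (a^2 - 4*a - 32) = 32 - 3*a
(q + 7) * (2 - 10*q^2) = -10*q^3 - 70*q^2 + 2*q + 14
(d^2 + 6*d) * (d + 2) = d^3 + 8*d^2 + 12*d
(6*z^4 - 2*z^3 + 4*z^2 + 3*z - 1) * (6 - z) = -6*z^5 + 38*z^4 - 16*z^3 + 21*z^2 + 19*z - 6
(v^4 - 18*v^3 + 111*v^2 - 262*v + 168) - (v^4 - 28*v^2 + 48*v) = -18*v^3 + 139*v^2 - 310*v + 168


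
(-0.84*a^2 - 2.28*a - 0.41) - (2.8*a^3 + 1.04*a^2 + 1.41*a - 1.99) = -2.8*a^3 - 1.88*a^2 - 3.69*a + 1.58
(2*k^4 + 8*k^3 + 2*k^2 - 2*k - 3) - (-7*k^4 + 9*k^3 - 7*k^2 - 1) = 9*k^4 - k^3 + 9*k^2 - 2*k - 2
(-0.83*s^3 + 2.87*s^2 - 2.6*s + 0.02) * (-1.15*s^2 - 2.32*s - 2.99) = 0.9545*s^5 - 1.3749*s^4 - 1.1867*s^3 - 2.5723*s^2 + 7.7276*s - 0.0598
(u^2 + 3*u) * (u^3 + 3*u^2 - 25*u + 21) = u^5 + 6*u^4 - 16*u^3 - 54*u^2 + 63*u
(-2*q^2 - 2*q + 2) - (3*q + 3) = -2*q^2 - 5*q - 1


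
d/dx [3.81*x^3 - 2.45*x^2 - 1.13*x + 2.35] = 11.43*x^2 - 4.9*x - 1.13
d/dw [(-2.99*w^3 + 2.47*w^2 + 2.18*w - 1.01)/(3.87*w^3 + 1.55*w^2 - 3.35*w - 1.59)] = (-14.1934*w^4 + 3.1598*w^3 + 14.3349*w^2 - 4.7236*w - 6.8497)/(14.9769*w^6 + 11.997*w^5 - 23.5265*w^4 - 22.6916*w^3 + 6.2935*w^2 + 10.653*w + 2.5281)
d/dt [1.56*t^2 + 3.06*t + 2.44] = 3.12*t + 3.06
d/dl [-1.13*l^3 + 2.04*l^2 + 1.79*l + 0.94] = -3.39*l^2 + 4.08*l + 1.79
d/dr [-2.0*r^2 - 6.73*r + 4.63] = -4.0*r - 6.73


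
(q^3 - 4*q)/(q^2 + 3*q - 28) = q*(q^2 - 4)/(q^2 + 3*q - 28)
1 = 1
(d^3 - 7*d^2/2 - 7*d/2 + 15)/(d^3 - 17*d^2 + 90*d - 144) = (d^2 - d/2 - 5)/(d^2 - 14*d + 48)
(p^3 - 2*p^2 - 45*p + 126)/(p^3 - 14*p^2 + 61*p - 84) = (p^2 + p - 42)/(p^2 - 11*p + 28)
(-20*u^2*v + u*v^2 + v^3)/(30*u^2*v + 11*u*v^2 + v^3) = (-4*u + v)/(6*u + v)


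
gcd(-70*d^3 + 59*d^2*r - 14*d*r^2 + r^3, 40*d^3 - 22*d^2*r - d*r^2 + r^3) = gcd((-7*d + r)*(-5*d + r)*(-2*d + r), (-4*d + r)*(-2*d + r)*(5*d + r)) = -2*d + r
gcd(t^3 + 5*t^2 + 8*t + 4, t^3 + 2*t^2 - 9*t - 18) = t + 2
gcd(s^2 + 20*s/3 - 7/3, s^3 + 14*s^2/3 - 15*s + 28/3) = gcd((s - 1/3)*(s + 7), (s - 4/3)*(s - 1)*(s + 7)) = s + 7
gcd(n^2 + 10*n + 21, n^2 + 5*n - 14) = n + 7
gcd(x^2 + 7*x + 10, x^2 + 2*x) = x + 2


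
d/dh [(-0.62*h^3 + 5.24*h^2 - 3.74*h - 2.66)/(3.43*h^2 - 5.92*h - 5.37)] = (-2.1266*h^4 + 7.34079999999999*h^3 - 8.20440000000001*h^2 - 38.03*h + 4.3366)/(11.7649*h^4 - 40.6112*h^3 - 1.7918*h^2 + 63.5808*h + 28.8369)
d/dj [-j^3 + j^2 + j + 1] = -3*j^2 + 2*j + 1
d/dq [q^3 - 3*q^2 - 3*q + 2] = 3*q^2 - 6*q - 3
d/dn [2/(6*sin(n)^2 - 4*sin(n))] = 2*(-3/tan(n) + cos(n)/sin(n)^2)/(3*sin(n) - 2)^2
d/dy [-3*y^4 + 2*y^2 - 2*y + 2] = -12*y^3 + 4*y - 2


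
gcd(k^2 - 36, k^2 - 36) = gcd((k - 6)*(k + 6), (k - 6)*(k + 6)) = k^2 - 36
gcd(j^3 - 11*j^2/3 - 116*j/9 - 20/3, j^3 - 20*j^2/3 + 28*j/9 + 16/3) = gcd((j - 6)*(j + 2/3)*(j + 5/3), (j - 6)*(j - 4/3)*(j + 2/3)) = j^2 - 16*j/3 - 4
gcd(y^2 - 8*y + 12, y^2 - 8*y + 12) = y^2 - 8*y + 12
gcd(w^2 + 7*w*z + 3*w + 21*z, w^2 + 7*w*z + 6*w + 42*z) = w + 7*z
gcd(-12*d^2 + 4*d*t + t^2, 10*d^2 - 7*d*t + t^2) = -2*d + t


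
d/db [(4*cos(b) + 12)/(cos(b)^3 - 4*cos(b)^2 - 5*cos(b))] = 2*(-45*cos(b) + 5*cos(2*b) + cos(3*b) - 25)*sin(b)/((cos(b) - 5)^2*(cos(b) + 1)^2*cos(b)^2)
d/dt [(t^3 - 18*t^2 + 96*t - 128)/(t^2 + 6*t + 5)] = (t^4 + 12*t^3 - 189*t^2 + 76*t + 1248)/(t^4 + 12*t^3 + 46*t^2 + 60*t + 25)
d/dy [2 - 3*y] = -3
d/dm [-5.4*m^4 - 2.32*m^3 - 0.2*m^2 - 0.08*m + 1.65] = -21.6*m^3 - 6.96*m^2 - 0.4*m - 0.08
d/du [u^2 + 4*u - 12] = 2*u + 4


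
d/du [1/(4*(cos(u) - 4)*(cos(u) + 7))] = (2*cos(u) + 3)*sin(u)/(4*(cos(u) - 4)^2*(cos(u) + 7)^2)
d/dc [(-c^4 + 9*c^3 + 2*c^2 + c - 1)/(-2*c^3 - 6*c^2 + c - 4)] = (2*c^6 + 12*c^5 - 53*c^4 + 38*c^3 - 106*c^2 - 28*c - 3)/(4*c^6 + 24*c^5 + 32*c^4 + 4*c^3 + 49*c^2 - 8*c + 16)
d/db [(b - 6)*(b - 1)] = 2*b - 7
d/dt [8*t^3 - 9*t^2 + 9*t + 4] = 24*t^2 - 18*t + 9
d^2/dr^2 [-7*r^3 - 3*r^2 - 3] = -42*r - 6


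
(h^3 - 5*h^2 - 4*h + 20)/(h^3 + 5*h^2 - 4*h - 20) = (h - 5)/(h + 5)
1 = 1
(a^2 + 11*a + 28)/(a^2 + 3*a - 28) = (a + 4)/(a - 4)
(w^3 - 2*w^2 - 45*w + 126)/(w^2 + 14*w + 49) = (w^2 - 9*w + 18)/(w + 7)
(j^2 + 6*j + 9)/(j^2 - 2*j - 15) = (j + 3)/(j - 5)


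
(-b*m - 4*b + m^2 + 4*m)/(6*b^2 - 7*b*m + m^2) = (-m - 4)/(6*b - m)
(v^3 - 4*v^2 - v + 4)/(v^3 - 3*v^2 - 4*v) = (v - 1)/v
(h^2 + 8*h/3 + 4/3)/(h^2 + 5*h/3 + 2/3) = (h + 2)/(h + 1)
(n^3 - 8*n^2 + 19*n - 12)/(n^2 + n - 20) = (n^2 - 4*n + 3)/(n + 5)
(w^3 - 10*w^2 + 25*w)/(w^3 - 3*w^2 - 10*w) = (w - 5)/(w + 2)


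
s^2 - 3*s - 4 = (s - 4)*(s + 1)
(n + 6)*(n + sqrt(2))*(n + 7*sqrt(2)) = n^3 + 6*n^2 + 8*sqrt(2)*n^2 + 14*n + 48*sqrt(2)*n + 84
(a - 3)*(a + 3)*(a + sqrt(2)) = a^3 + sqrt(2)*a^2 - 9*a - 9*sqrt(2)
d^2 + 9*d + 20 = (d + 4)*(d + 5)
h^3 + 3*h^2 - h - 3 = (h - 1)*(h + 1)*(h + 3)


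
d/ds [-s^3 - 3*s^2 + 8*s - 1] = -3*s^2 - 6*s + 8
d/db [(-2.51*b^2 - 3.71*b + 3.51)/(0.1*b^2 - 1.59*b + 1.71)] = (4.3619*b^2 - 9.2862*b - 0.7632)/(0.01*b^4 - 0.318*b^3 + 2.8701*b^2 - 5.4378*b + 2.9241)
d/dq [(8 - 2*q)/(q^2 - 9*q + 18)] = 2*(q^2 - 8*q + 18)/(q^4 - 18*q^3 + 117*q^2 - 324*q + 324)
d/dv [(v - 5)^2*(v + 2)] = (v - 5)*(3*v - 1)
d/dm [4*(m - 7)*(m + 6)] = 8*m - 4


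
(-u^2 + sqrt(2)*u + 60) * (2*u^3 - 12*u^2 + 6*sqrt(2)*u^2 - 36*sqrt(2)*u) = -2*u^5 - 4*sqrt(2)*u^4 + 12*u^4 + 24*sqrt(2)*u^3 + 132*u^3 - 792*u^2 + 360*sqrt(2)*u^2 - 2160*sqrt(2)*u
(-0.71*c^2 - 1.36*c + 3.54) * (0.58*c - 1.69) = -0.4118*c^3 + 0.4111*c^2 + 4.3516*c - 5.9826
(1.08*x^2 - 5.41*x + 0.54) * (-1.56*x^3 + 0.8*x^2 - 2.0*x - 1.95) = -1.6848*x^5 + 9.3036*x^4 - 7.3304*x^3 + 9.146*x^2 + 9.4695*x - 1.053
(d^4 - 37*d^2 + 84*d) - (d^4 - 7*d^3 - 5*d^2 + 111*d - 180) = 7*d^3 - 32*d^2 - 27*d + 180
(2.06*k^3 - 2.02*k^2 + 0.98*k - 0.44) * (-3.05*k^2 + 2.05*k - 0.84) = -6.283*k^5 + 10.384*k^4 - 8.8604*k^3 + 5.0478*k^2 - 1.7252*k + 0.3696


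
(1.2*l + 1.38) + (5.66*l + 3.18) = 6.86*l + 4.56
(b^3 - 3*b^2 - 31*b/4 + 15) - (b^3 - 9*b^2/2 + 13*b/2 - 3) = 3*b^2/2 - 57*b/4 + 18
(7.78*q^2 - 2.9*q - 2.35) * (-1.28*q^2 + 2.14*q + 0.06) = -9.9584*q^4 + 20.3612*q^3 - 2.7312*q^2 - 5.203*q - 0.141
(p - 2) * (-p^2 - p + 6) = -p^3 + p^2 + 8*p - 12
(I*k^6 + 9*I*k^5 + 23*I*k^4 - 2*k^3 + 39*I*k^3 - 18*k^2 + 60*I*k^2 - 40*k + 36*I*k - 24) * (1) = I*k^6 + 9*I*k^5 + 23*I*k^4 - 2*k^3 + 39*I*k^3 - 18*k^2 + 60*I*k^2 - 40*k + 36*I*k - 24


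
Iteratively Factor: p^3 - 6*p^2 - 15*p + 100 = (p - 5)*(p^2 - p - 20) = (p - 5)^2*(p + 4)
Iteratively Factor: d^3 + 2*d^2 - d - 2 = (d - 1)*(d^2 + 3*d + 2) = (d - 1)*(d + 2)*(d + 1)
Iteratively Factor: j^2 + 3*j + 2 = (j + 1)*(j + 2)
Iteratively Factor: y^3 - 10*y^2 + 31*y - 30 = (y - 2)*(y^2 - 8*y + 15) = (y - 5)*(y - 2)*(y - 3)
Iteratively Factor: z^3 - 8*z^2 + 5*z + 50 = (z + 2)*(z^2 - 10*z + 25) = (z - 5)*(z + 2)*(z - 5)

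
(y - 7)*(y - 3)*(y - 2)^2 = y^4 - 14*y^3 + 65*y^2 - 124*y + 84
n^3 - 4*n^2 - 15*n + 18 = (n - 6)*(n - 1)*(n + 3)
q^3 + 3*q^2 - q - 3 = (q - 1)*(q + 1)*(q + 3)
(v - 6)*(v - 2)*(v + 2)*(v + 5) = v^4 - v^3 - 34*v^2 + 4*v + 120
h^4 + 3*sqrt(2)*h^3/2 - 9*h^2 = h^2*(h - 3*sqrt(2)/2)*(h + 3*sqrt(2))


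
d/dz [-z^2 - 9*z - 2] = -2*z - 9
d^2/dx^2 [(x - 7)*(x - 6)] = 2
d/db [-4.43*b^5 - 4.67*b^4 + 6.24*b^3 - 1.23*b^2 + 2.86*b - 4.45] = -22.15*b^4 - 18.68*b^3 + 18.72*b^2 - 2.46*b + 2.86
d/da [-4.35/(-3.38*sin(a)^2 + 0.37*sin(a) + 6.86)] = (1.6095 - 29.406*sin(a))*cos(a)/(-3.38*sin(a)^2 + 0.37*sin(a) + 6.86)^2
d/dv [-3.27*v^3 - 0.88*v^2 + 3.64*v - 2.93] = -9.81*v^2 - 1.76*v + 3.64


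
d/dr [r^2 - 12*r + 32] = 2*r - 12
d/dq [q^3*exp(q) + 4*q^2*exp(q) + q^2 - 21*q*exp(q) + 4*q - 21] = q^3*exp(q) + 7*q^2*exp(q) - 13*q*exp(q) + 2*q - 21*exp(q) + 4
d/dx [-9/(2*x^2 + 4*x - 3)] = 36*(x + 1)/(2*x^2 + 4*x - 3)^2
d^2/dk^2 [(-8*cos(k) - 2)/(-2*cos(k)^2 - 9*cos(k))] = 2*(56*sin(k)^4/cos(k)^3 + 16*sin(k)^2 - 38 + 55/cos(k) + 108/cos(k)^2 + 106/cos(k)^3)/(2*cos(k) + 9)^3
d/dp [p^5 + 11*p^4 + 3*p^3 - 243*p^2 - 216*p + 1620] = 5*p^4 + 44*p^3 + 9*p^2 - 486*p - 216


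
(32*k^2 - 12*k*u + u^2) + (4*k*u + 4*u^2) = 32*k^2 - 8*k*u + 5*u^2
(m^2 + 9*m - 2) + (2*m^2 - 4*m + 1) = 3*m^2 + 5*m - 1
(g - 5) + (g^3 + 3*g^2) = g^3 + 3*g^2 + g - 5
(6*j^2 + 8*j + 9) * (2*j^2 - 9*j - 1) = 12*j^4 - 38*j^3 - 60*j^2 - 89*j - 9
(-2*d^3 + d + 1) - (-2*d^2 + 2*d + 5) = -2*d^3 + 2*d^2 - d - 4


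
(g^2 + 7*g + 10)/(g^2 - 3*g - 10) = (g + 5)/(g - 5)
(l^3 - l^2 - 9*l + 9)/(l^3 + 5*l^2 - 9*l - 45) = (l - 1)/(l + 5)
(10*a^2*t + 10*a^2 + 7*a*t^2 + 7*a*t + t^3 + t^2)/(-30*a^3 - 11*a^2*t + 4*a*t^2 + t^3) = (t + 1)/(-3*a + t)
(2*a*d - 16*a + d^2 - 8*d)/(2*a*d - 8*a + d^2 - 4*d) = (d - 8)/(d - 4)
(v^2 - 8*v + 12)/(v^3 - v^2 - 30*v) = (v - 2)/(v*(v + 5))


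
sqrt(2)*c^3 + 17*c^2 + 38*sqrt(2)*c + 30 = (c + 3*sqrt(2))*(c + 5*sqrt(2))*(sqrt(2)*c + 1)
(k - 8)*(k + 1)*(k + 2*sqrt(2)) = k^3 - 7*k^2 + 2*sqrt(2)*k^2 - 14*sqrt(2)*k - 8*k - 16*sqrt(2)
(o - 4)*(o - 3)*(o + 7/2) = o^3 - 7*o^2/2 - 25*o/2 + 42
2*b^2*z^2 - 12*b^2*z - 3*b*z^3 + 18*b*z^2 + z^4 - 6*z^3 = z*(-2*b + z)*(-b + z)*(z - 6)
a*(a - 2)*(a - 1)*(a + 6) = a^4 + 3*a^3 - 16*a^2 + 12*a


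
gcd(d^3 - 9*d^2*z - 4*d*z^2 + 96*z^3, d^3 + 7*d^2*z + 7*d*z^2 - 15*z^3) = d + 3*z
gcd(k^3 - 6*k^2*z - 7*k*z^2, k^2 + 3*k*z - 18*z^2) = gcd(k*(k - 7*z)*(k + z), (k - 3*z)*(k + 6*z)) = 1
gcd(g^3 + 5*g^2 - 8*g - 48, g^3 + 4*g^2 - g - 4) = g + 4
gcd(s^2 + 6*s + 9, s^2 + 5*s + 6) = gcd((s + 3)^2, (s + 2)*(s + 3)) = s + 3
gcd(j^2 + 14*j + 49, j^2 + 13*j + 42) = j + 7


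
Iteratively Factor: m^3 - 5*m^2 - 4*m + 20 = (m - 2)*(m^2 - 3*m - 10) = (m - 2)*(m + 2)*(m - 5)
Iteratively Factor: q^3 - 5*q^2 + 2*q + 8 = (q - 2)*(q^2 - 3*q - 4) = (q - 4)*(q - 2)*(q + 1)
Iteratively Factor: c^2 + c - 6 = (c - 2)*(c + 3)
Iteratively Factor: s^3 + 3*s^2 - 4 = (s - 1)*(s^2 + 4*s + 4) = (s - 1)*(s + 2)*(s + 2)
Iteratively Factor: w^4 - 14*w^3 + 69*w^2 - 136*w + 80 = (w - 1)*(w^3 - 13*w^2 + 56*w - 80) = (w - 4)*(w - 1)*(w^2 - 9*w + 20) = (w - 4)^2*(w - 1)*(w - 5)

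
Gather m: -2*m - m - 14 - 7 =-3*m - 21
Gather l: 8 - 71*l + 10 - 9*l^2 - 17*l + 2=-9*l^2 - 88*l + 20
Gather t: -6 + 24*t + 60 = 24*t + 54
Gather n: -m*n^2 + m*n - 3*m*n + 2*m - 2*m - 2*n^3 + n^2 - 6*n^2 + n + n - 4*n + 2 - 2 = -2*n^3 + n^2*(-m - 5) + n*(-2*m - 2)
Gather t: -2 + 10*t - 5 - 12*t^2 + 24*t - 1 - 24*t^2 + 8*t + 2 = -36*t^2 + 42*t - 6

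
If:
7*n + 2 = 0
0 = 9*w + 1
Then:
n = -2/7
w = -1/9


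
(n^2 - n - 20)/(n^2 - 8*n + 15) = (n + 4)/(n - 3)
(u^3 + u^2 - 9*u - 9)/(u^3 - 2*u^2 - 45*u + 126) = (u^2 + 4*u + 3)/(u^2 + u - 42)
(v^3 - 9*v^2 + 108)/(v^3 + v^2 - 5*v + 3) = (v^2 - 12*v + 36)/(v^2 - 2*v + 1)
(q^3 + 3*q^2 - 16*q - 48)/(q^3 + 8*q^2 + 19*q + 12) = (q - 4)/(q + 1)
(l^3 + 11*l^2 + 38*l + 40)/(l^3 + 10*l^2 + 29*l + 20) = (l + 2)/(l + 1)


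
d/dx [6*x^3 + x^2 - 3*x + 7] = 18*x^2 + 2*x - 3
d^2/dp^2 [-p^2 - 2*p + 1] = -2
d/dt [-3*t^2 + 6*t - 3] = 6 - 6*t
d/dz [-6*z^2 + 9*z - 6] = 9 - 12*z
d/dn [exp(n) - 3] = exp(n)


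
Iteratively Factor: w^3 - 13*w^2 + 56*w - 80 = (w - 5)*(w^2 - 8*w + 16) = (w - 5)*(w - 4)*(w - 4)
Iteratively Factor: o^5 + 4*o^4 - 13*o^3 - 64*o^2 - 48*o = (o + 3)*(o^4 + o^3 - 16*o^2 - 16*o) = (o - 4)*(o + 3)*(o^3 + 5*o^2 + 4*o) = (o - 4)*(o + 1)*(o + 3)*(o^2 + 4*o) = (o - 4)*(o + 1)*(o + 3)*(o + 4)*(o)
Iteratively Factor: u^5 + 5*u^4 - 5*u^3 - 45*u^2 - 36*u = (u)*(u^4 + 5*u^3 - 5*u^2 - 45*u - 36) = u*(u + 4)*(u^3 + u^2 - 9*u - 9) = u*(u - 3)*(u + 4)*(u^2 + 4*u + 3) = u*(u - 3)*(u + 3)*(u + 4)*(u + 1)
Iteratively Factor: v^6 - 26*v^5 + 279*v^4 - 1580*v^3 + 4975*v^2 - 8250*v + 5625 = (v - 5)*(v^5 - 21*v^4 + 174*v^3 - 710*v^2 + 1425*v - 1125) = (v - 5)^2*(v^4 - 16*v^3 + 94*v^2 - 240*v + 225) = (v - 5)^2*(v - 3)*(v^3 - 13*v^2 + 55*v - 75) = (v - 5)^3*(v - 3)*(v^2 - 8*v + 15) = (v - 5)^4*(v - 3)*(v - 3)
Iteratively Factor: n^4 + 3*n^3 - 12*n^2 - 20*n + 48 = (n - 2)*(n^3 + 5*n^2 - 2*n - 24) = (n - 2)*(n + 4)*(n^2 + n - 6) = (n - 2)^2*(n + 4)*(n + 3)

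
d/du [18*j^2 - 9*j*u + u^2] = -9*j + 2*u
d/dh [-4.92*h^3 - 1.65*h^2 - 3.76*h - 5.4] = -14.76*h^2 - 3.3*h - 3.76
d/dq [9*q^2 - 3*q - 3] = 18*q - 3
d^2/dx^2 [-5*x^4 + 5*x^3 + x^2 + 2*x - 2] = -60*x^2 + 30*x + 2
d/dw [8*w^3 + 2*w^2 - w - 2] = 24*w^2 + 4*w - 1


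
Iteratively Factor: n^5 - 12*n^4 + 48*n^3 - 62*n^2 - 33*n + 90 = (n - 5)*(n^4 - 7*n^3 + 13*n^2 + 3*n - 18) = (n - 5)*(n + 1)*(n^3 - 8*n^2 + 21*n - 18) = (n - 5)*(n - 2)*(n + 1)*(n^2 - 6*n + 9) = (n - 5)*(n - 3)*(n - 2)*(n + 1)*(n - 3)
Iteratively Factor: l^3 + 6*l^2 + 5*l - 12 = (l - 1)*(l^2 + 7*l + 12) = (l - 1)*(l + 3)*(l + 4)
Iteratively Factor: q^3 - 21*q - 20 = (q - 5)*(q^2 + 5*q + 4) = (q - 5)*(q + 1)*(q + 4)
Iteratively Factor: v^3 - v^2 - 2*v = (v - 2)*(v^2 + v) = v*(v - 2)*(v + 1)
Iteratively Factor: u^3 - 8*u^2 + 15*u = (u - 3)*(u^2 - 5*u) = (u - 5)*(u - 3)*(u)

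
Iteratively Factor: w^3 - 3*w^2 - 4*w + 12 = (w - 3)*(w^2 - 4) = (w - 3)*(w + 2)*(w - 2)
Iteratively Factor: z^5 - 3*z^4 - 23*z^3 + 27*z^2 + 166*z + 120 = (z + 3)*(z^4 - 6*z^3 - 5*z^2 + 42*z + 40) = (z + 1)*(z + 3)*(z^3 - 7*z^2 + 2*z + 40) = (z + 1)*(z + 2)*(z + 3)*(z^2 - 9*z + 20) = (z - 4)*(z + 1)*(z + 2)*(z + 3)*(z - 5)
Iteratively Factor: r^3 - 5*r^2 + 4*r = (r - 4)*(r^2 - r) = (r - 4)*(r - 1)*(r)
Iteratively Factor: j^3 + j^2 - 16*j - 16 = (j - 4)*(j^2 + 5*j + 4) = (j - 4)*(j + 1)*(j + 4)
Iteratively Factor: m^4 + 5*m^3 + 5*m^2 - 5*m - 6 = (m + 3)*(m^3 + 2*m^2 - m - 2) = (m + 1)*(m + 3)*(m^2 + m - 2) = (m - 1)*(m + 1)*(m + 3)*(m + 2)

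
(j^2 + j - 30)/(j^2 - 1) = (j^2 + j - 30)/(j^2 - 1)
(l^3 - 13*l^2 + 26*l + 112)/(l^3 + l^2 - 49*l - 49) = (l^2 - 6*l - 16)/(l^2 + 8*l + 7)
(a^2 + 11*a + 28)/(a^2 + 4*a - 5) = (a^2 + 11*a + 28)/(a^2 + 4*a - 5)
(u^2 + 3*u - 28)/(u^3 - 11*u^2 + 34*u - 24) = (u + 7)/(u^2 - 7*u + 6)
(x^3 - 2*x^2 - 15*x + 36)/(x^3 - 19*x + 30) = (x^2 + x - 12)/(x^2 + 3*x - 10)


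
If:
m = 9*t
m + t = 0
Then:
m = 0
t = 0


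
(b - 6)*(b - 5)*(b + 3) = b^3 - 8*b^2 - 3*b + 90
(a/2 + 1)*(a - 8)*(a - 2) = a^3/2 - 4*a^2 - 2*a + 16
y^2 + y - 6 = (y - 2)*(y + 3)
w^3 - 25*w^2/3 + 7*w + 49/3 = (w - 7)*(w - 7/3)*(w + 1)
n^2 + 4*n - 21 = (n - 3)*(n + 7)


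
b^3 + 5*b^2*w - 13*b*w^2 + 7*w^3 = (b - w)^2*(b + 7*w)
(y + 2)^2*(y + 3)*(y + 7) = y^4 + 14*y^3 + 65*y^2 + 124*y + 84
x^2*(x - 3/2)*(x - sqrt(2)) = x^4 - 3*x^3/2 - sqrt(2)*x^3 + 3*sqrt(2)*x^2/2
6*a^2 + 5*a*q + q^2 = (2*a + q)*(3*a + q)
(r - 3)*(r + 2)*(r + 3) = r^3 + 2*r^2 - 9*r - 18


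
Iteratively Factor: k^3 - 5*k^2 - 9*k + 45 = (k + 3)*(k^2 - 8*k + 15) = (k - 3)*(k + 3)*(k - 5)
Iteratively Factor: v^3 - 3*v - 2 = (v + 1)*(v^2 - v - 2) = (v - 2)*(v + 1)*(v + 1)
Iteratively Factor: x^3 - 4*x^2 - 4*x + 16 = (x - 2)*(x^2 - 2*x - 8) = (x - 4)*(x - 2)*(x + 2)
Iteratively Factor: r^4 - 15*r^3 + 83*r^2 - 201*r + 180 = (r - 4)*(r^3 - 11*r^2 + 39*r - 45) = (r - 4)*(r - 3)*(r^2 - 8*r + 15) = (r - 4)*(r - 3)^2*(r - 5)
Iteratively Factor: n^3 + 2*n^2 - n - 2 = (n + 2)*(n^2 - 1) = (n + 1)*(n + 2)*(n - 1)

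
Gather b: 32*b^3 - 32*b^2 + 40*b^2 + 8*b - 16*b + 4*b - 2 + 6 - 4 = 32*b^3 + 8*b^2 - 4*b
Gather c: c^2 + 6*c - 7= c^2 + 6*c - 7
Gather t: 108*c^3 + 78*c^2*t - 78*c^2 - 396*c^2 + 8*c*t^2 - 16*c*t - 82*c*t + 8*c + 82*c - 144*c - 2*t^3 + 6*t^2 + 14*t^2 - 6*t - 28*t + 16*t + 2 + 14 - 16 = 108*c^3 - 474*c^2 - 54*c - 2*t^3 + t^2*(8*c + 20) + t*(78*c^2 - 98*c - 18)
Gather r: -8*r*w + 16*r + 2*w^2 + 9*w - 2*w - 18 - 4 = r*(16 - 8*w) + 2*w^2 + 7*w - 22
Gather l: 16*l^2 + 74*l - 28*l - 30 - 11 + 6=16*l^2 + 46*l - 35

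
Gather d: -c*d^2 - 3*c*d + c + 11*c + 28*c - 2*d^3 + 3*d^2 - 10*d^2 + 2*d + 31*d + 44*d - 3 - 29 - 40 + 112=40*c - 2*d^3 + d^2*(-c - 7) + d*(77 - 3*c) + 40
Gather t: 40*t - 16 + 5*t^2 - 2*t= 5*t^2 + 38*t - 16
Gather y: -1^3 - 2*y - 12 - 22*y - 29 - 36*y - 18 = -60*y - 60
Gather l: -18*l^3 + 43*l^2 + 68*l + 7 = -18*l^3 + 43*l^2 + 68*l + 7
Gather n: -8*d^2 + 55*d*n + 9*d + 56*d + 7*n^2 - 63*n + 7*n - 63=-8*d^2 + 65*d + 7*n^2 + n*(55*d - 56) - 63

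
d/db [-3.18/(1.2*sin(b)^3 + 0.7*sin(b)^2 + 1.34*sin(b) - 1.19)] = (11.448*sin(b)^2 + 4.452*sin(b) + 4.2612)*cos(b)/(1.2*sin(b)^3 + 0.7*sin(b)^2 + 1.34*sin(b) - 1.19)^2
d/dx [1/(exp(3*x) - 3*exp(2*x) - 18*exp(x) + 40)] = 3*(-exp(2*x) + 2*exp(x) + 6)*exp(x)/(exp(3*x) - 3*exp(2*x) - 18*exp(x) + 40)^2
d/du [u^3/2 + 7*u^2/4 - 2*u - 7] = 3*u^2/2 + 7*u/2 - 2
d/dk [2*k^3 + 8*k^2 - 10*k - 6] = 6*k^2 + 16*k - 10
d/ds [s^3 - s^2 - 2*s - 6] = 3*s^2 - 2*s - 2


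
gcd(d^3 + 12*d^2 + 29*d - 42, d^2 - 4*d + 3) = d - 1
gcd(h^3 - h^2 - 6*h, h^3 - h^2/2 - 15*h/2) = h^2 - 3*h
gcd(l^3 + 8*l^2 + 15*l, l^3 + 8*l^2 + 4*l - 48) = 1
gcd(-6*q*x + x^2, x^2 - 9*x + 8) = 1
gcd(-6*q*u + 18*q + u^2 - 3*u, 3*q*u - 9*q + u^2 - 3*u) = u - 3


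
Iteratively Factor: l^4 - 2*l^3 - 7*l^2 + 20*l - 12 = (l - 1)*(l^3 - l^2 - 8*l + 12) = (l - 2)*(l - 1)*(l^2 + l - 6) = (l - 2)*(l - 1)*(l + 3)*(l - 2)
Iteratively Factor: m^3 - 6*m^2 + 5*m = (m - 5)*(m^2 - m) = (m - 5)*(m - 1)*(m)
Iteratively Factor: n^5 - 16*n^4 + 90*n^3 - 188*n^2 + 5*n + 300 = (n - 4)*(n^4 - 12*n^3 + 42*n^2 - 20*n - 75) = (n - 4)*(n - 3)*(n^3 - 9*n^2 + 15*n + 25) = (n - 5)*(n - 4)*(n - 3)*(n^2 - 4*n - 5) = (n - 5)*(n - 4)*(n - 3)*(n + 1)*(n - 5)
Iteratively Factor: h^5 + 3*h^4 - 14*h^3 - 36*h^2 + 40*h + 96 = (h + 4)*(h^4 - h^3 - 10*h^2 + 4*h + 24) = (h - 2)*(h + 4)*(h^3 + h^2 - 8*h - 12) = (h - 2)*(h + 2)*(h + 4)*(h^2 - h - 6) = (h - 2)*(h + 2)^2*(h + 4)*(h - 3)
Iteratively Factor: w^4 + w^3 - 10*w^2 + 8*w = (w - 1)*(w^3 + 2*w^2 - 8*w) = (w - 1)*(w + 4)*(w^2 - 2*w) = (w - 2)*(w - 1)*(w + 4)*(w)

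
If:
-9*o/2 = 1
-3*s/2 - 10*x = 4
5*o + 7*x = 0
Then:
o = -2/9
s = -704/189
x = 10/63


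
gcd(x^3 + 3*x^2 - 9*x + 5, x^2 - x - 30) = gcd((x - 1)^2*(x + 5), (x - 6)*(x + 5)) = x + 5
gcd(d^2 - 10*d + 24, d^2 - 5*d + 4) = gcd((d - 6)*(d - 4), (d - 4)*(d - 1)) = d - 4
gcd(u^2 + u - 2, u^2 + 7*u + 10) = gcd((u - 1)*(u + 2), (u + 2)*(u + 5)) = u + 2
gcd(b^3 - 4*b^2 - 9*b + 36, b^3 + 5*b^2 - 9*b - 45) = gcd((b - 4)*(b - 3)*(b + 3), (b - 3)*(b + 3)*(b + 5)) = b^2 - 9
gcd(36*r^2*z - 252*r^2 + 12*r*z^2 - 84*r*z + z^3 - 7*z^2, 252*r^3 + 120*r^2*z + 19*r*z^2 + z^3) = 36*r^2 + 12*r*z + z^2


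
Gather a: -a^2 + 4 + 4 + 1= 9 - a^2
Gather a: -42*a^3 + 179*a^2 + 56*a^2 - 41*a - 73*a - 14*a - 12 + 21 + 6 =-42*a^3 + 235*a^2 - 128*a + 15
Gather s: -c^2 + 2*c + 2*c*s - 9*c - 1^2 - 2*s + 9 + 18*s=-c^2 - 7*c + s*(2*c + 16) + 8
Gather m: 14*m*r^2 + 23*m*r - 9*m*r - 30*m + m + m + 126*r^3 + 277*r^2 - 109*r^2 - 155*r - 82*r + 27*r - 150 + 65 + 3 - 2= m*(14*r^2 + 14*r - 28) + 126*r^3 + 168*r^2 - 210*r - 84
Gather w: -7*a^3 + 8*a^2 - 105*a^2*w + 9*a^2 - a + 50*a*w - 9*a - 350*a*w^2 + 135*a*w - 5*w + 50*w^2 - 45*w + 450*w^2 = -7*a^3 + 17*a^2 - 10*a + w^2*(500 - 350*a) + w*(-105*a^2 + 185*a - 50)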